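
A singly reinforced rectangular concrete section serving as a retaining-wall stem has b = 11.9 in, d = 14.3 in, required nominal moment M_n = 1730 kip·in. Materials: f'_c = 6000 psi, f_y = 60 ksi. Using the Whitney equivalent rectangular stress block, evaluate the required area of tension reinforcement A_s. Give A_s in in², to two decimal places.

From M_n = 0.85 f'_c a b (d − a/2):
a = d − √(d² − 2M_n/(0.85 f'_c b)) = 14.3 − √(14.3² − 2 × 1730/(0.85 × 6 × 11.9)) = 2.156 in.
A_s = 0.85 f'_c a b / f_y = 0.85 × 6 × 2.156 × 11.9 / 60 = 2.181 in².

A_s ≈ 2.18 in²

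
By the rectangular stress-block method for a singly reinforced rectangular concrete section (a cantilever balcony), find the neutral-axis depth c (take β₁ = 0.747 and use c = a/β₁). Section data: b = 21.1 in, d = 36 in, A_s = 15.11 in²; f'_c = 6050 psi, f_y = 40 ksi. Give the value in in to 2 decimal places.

c ≈ 7.46 in

T = A_s f_y = 15.11 × 40 = 604.4 kips.
a = T/(0.85 f'_c b) = 604.4/(0.85 × 6.05 × 21.1) = 5.5702 in.
With β₁ = 0.747, c = a/β₁ = 5.5702/0.747 = 7.46 in.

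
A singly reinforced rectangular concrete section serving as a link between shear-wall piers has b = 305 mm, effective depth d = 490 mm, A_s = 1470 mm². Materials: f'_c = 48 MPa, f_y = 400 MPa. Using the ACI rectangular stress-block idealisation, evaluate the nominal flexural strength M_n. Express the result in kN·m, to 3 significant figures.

T = A_s f_y = 1470 × 400 = 588000 N = 588 kN.
From C = T: a = T/(0.85 f'_c b) = 588000/(0.85 × 48 × 305) = 47.25 mm.
M_n = T(d − a/2) = 588 kN × (490 − 23.625) mm = 274.23 kN·m.

M_n ≈ 274 kN·m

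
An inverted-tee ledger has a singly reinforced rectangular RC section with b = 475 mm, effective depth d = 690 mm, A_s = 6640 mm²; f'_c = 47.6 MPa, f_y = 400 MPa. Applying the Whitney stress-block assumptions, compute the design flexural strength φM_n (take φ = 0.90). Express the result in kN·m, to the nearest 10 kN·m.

T = A_s f_y = 6640 × 400 = 2656000 N = 2656 kN.
From C = T: a = T/(0.85 f'_c b) = 2656000/(0.85 × 47.6 × 475) = 138.20 mm.
M_n = T(d − a/2) = 2656 kN × (690 − 69.1) mm = 1649.11 kN·m.
φM_n = 0.90 × 1649.11 = 1484.20 kN·m.

φM_n ≈ 1480 kN·m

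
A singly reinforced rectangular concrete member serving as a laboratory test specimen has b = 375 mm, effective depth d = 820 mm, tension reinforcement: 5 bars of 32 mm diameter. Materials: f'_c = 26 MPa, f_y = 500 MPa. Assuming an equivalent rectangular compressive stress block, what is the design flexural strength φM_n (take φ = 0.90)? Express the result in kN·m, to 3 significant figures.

φM_n ≈ 1260 kN·m

A_s = 5 × 804 = 4020 mm².
T = A_s f_y = 4020 × 500 = 2010000 N = 2010 kN.
From C = T: a = T/(0.85 f'_c b) = 2010000/(0.85 × 26 × 375) = 242.53 mm.
M_n = T(d − a/2) = 2010 kN × (820 − 121.265) mm = 1404.46 kN·m.
φM_n = 0.90 × 1404.46 = 1264.01 kN·m.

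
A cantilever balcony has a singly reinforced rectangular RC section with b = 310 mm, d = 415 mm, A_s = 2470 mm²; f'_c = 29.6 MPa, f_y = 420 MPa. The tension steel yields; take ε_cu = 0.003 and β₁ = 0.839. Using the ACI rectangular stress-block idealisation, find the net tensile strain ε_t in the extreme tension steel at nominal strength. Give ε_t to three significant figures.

ε_t ≈ 0.00485

a = A_s f_y/(0.85 f'_c b) = 133.01 mm.
β₁ = 0.839, so c = a/β₁ = 133.01/0.839 = 158.53 mm.
From the linear strain diagram with ε_cu = 0.003: ε_t = 0.003 (d − c)/c = 0.003 × (415 − 158.53)/158.53 = 0.00485.
ε_t is between 0.004 and 0.005 — transition zone.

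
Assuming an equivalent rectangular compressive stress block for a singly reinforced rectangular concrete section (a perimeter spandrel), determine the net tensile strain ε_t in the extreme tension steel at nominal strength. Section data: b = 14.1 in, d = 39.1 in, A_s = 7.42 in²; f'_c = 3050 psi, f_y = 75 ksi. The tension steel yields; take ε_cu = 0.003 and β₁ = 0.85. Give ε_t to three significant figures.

ε_t ≈ 0.00355

a = A_s f_y/(0.85 f'_c b) = 15.224 in.
β₁ = 0.85, so c = a/β₁ = 15.224/0.85 = 17.911 in.
From the linear strain diagram with ε_cu = 0.003: ε_t = 0.003 (d − c)/c = 0.003 × (39.1 − 17.911)/17.911 = 0.00355.
ε_t < 0.004 — the section is over-reinforced for flexure under ACI limits.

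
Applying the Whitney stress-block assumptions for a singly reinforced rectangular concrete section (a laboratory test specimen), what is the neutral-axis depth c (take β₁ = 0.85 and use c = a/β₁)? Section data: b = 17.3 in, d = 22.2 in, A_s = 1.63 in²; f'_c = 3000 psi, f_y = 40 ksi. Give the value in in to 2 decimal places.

T = A_s f_y = 1.63 × 40 = 65.2 kips.
a = T/(0.85 f'_c b) = 65.2/(0.85 × 3 × 17.3) = 1.4780 in.
With β₁ = 0.85, c = a/β₁ = 1.4780/0.85 = 1.74 in.

c ≈ 1.74 in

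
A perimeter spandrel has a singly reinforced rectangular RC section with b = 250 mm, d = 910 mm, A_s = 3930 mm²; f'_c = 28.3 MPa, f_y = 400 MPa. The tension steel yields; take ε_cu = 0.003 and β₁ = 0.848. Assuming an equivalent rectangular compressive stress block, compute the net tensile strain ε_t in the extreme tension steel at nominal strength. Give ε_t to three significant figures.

a = A_s f_y/(0.85 f'_c b) = 261.40 mm.
β₁ = 0.848, so c = a/β₁ = 261.40/0.848 = 308.25 mm.
From the linear strain diagram with ε_cu = 0.003: ε_t = 0.003 (d − c)/c = 0.003 × (910 − 308.25)/308.25 = 0.00586.
Since ε_t ≥ 0.005, the section is tension-controlled.

ε_t ≈ 0.00586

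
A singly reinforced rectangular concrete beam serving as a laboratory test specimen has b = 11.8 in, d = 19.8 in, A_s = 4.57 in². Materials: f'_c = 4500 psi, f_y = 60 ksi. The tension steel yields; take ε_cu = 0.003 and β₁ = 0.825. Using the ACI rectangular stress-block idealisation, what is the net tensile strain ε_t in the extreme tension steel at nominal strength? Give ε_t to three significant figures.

a = A_s f_y/(0.85 f'_c b) = 6.075 in.
β₁ = 0.825, so c = a/β₁ = 6.075/0.825 = 7.364 in.
From the linear strain diagram with ε_cu = 0.003: ε_t = 0.003 (d − c)/c = 0.003 × (19.8 − 7.364)/7.364 = 0.00507.
Since ε_t ≥ 0.005, the section is tension-controlled.

ε_t ≈ 0.00507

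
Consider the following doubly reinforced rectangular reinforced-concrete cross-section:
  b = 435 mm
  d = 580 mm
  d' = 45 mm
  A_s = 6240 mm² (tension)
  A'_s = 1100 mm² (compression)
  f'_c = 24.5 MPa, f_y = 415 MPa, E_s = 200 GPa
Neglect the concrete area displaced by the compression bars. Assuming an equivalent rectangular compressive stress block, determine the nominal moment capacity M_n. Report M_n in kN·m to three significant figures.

M_n ≈ 1230 kN·m

Assume both tension and compression steel yield.
Net tension couple steel: A_s − A'_s = 5140 mm².
a = (A_s − A'_s) f_y / (0.85 f'_c b) = 2133100/(0.85 × 24.5 × 435) = 235.47 mm.
c = a/β₁ = 235.47/0.85 = 277.02 mm; ε'_s = 0.003(c − d')/c = 0.0025 ≥ f_y/E_s = 0.0021, so compression steel does yield.
M_n = (A_s − A'_s) f_y (d − a/2) + A'_s f_y (d − d') = [2133100 × (580 − 117.735) + 456500 × (580 − 45)] × 10⁻⁶ = 986.06 + 244.23 = 1230.29 kN·m.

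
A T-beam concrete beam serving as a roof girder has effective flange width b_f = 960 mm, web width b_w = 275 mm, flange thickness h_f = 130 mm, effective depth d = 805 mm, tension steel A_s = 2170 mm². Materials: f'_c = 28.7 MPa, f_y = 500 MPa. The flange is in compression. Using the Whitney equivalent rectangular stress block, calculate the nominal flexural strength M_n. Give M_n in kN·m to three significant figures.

M_n ≈ 848 kN·m

Tension: T = A_s f_y = 2170 × 500 = 1085000 N.
Try a within the flange: a = T/(0.85 f'_c b_f) = 1085000/(0.85 × 28.7 × 960) = 46.33 mm.
Since a = 46.33 ≤ h_f = 130 mm, the stress block lies entirely in the flange; analyse as a rectangular beam of width b_f.
M_n = T(d − a/2) = 1085000 × (805 − 23.165) = 848.29 × 10⁶ N·mm.
M_n = 848.29 kN·m.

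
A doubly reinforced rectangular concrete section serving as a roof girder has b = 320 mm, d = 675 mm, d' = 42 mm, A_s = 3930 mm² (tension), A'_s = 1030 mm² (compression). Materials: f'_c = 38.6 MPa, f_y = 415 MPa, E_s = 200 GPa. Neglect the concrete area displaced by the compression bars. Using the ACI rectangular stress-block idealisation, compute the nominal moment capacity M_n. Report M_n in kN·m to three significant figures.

M_n ≈ 1010 kN·m

Assume both tension and compression steel yield.
Net tension couple steel: A_s − A'_s = 2900 mm².
a = (A_s − A'_s) f_y / (0.85 f'_c b) = 1203500/(0.85 × 38.6 × 320) = 114.63 mm.
c = a/β₁ = 114.63/0.774 = 148.10 mm; ε'_s = 0.003(c − d')/c = 0.0021 ≥ f_y/E_s = 0.0021, so compression steel does yield.
M_n = (A_s − A'_s) f_y (d − a/2) + A'_s f_y (d − d') = [1203500 × (675 − 57.315) + 427450 × (675 − 42)] × 10⁻⁶ = 743.38 + 270.58 = 1013.96 kN·m.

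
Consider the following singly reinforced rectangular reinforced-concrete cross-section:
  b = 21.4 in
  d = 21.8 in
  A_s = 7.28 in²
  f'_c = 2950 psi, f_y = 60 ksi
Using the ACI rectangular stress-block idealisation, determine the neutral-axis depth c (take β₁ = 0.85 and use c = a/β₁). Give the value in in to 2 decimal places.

c ≈ 9.58 in

T = A_s f_y = 7.28 × 60 = 436.8 kips.
a = T/(0.85 f'_c b) = 436.8/(0.85 × 2.95 × 21.4) = 8.1401 in.
With β₁ = 0.85, c = a/β₁ = 8.1401/0.85 = 9.58 in.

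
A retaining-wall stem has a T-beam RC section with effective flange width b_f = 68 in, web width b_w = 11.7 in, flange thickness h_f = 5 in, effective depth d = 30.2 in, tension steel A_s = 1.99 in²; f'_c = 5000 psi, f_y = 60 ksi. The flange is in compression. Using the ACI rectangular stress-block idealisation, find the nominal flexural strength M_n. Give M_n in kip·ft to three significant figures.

Tension: T = A_s f_y = 1.99 × 60 = 119.4 kips.
Try a within the flange: a = T/(0.85 f'_c b_f) = 119.4/(0.85 × 5 × 68) = 0.413 in.
Since a = 0.413 ≤ h_f = 5 in, the stress block lies entirely in the flange; analyse as a rectangular beam of width b_f.
M_n = T(d − a/2) = 119.4 × (30.2 − 0.2065) = 3581.2 kip·in.
M_n = 3581.2/12 = 298.43 kip·ft.

M_n ≈ 298 kip·ft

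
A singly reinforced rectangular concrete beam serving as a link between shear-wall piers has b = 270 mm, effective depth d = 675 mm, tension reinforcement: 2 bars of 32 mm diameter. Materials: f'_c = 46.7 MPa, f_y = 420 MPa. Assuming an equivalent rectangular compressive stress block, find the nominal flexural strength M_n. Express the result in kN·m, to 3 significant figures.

M_n ≈ 435 kN·m

A_s = 2 × 804 = 1608 mm².
T = A_s f_y = 1608 × 420 = 675360 N = 675.36 kN.
From C = T: a = T/(0.85 f'_c b) = 675360/(0.85 × 46.7 × 270) = 63.01 mm.
M_n = T(d − a/2) = 675.36 kN × (675 − 31.505) mm = 434.59 kN·m.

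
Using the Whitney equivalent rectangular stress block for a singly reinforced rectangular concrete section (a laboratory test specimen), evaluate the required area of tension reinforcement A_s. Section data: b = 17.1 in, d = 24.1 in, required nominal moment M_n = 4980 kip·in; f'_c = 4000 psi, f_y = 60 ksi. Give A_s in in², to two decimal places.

From M_n = 0.85 f'_c a b (d − a/2):
a = d − √(d² − 2M_n/(0.85 f'_c b)) = 24.1 − √(24.1² − 2 × 4980/(0.85 × 4 × 17.1)) = 3.864 in.
A_s = 0.85 f'_c a b / f_y = 0.85 × 4 × 3.864 × 17.1 / 60 = 3.744 in².

A_s ≈ 3.74 in²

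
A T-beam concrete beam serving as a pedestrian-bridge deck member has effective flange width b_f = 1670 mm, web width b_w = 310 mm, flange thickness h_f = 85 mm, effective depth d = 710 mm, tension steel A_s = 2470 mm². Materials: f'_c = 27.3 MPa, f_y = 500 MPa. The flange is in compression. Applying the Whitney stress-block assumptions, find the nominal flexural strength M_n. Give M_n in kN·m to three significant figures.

M_n ≈ 857 kN·m

Tension: T = A_s f_y = 2470 × 500 = 1235000 N.
Try a within the flange: a = T/(0.85 f'_c b_f) = 1235000/(0.85 × 27.3 × 1670) = 31.87 mm.
Since a = 31.87 ≤ h_f = 85 mm, the stress block lies entirely in the flange; analyse as a rectangular beam of width b_f.
M_n = T(d − a/2) = 1235000 × (710 − 15.935) = 857.17 × 10⁶ N·mm.
M_n = 857.17 kN·m.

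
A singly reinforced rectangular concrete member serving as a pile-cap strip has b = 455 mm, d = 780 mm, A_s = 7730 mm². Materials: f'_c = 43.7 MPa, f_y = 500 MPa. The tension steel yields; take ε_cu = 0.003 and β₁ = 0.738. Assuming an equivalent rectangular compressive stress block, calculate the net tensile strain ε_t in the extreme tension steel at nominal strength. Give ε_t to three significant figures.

a = A_s f_y/(0.85 f'_c b) = 228.69 mm.
β₁ = 0.738, so c = a/β₁ = 228.69/0.738 = 309.88 mm.
From the linear strain diagram with ε_cu = 0.003: ε_t = 0.003 (d − c)/c = 0.003 × (780 − 309.88)/309.88 = 0.00455.
ε_t is between 0.004 and 0.005 — transition zone.

ε_t ≈ 0.00455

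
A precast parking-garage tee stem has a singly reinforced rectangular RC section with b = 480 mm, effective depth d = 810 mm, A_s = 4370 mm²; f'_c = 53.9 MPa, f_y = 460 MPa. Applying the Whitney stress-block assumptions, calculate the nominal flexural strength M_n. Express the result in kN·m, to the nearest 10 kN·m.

T = A_s f_y = 4370 × 460 = 2010200 N = 2010.2 kN.
From C = T: a = T/(0.85 f'_c b) = 2010200/(0.85 × 53.9 × 480) = 91.41 mm.
M_n = T(d − a/2) = 2010.2 kN × (810 − 45.705) mm = 1536.39 kN·m.

M_n ≈ 1540 kN·m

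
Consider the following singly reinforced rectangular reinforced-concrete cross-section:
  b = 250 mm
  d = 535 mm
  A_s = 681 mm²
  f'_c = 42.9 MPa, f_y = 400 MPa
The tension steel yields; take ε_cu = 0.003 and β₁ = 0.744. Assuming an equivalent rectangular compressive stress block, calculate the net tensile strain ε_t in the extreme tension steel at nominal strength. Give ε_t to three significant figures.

a = A_s f_y/(0.85 f'_c b) = 29.88 mm.
β₁ = 0.744, so c = a/β₁ = 29.88/0.744 = 40.16 mm.
From the linear strain diagram with ε_cu = 0.003: ε_t = 0.003 (d − c)/c = 0.003 × (535 − 40.16)/40.16 = 0.0370.
Since ε_t ≥ 0.005, the section is tension-controlled.

ε_t ≈ 0.0370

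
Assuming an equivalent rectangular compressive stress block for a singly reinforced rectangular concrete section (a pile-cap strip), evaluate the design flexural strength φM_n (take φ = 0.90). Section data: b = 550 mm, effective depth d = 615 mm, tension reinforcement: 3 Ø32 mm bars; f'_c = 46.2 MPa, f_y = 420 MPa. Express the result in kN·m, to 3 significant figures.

φM_n ≈ 539 kN·m

A_s = 3 × 804 = 2412 mm².
T = A_s f_y = 2412 × 420 = 1013040 N = 1013.04 kN.
From C = T: a = T/(0.85 f'_c b) = 1013040/(0.85 × 46.2 × 550) = 46.90 mm.
M_n = T(d − a/2) = 1013.04 kN × (615 − 23.45) mm = 599.26 kN·m.
φM_n = 0.90 × 599.26 = 539.33 kN·m.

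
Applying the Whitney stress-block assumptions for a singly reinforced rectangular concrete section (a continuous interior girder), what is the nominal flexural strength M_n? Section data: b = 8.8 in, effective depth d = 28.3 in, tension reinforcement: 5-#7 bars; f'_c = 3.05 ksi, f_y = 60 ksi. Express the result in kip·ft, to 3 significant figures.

A_s = 5 × 0.6 = 3 in².
T = A_s f_y = 3 × 60 = 180 kips.
a = T/(0.85 f'_c b) = 180/(0.85 × 3.05 × 8.8) = 7.890 in.
M_n = T(d − a/2) = 180 × (28.3 − 3.945) = 4383.9 kip·in = 4383.9/12 = 365.33 kip·ft.

M_n ≈ 365 kip·ft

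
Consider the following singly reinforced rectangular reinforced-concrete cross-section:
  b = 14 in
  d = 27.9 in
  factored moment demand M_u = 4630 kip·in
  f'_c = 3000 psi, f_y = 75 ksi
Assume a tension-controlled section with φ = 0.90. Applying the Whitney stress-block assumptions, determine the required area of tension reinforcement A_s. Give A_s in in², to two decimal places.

M_n = M_u/φ = 4630/0.90 = 5144.44 kip·in.
From M_n = 0.85 f'_c a b (d − a/2):
a = d − √(d² − 2M_n/(0.85 f'_c b)) = 27.9 − √(27.9² − 2 × 5144.44/(0.85 × 3 × 14)) = 5.759 in.
A_s = 0.85 f'_c a b / f_y = 0.85 × 3 × 5.759 × 14 / 75 = 2.741 in².

A_s ≈ 2.74 in²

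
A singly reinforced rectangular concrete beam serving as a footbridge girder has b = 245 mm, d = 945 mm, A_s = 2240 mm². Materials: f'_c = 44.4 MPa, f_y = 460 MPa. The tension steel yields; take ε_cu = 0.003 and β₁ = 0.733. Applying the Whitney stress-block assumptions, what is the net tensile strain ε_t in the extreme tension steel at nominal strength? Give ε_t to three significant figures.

ε_t ≈ 0.0156

a = A_s f_y/(0.85 f'_c b) = 111.44 mm.
β₁ = 0.733, so c = a/β₁ = 111.44/0.733 = 152.03 mm.
From the linear strain diagram with ε_cu = 0.003: ε_t = 0.003 (d − c)/c = 0.003 × (945 − 152.03)/152.03 = 0.0156.
Since ε_t ≥ 0.005, the section is tension-controlled.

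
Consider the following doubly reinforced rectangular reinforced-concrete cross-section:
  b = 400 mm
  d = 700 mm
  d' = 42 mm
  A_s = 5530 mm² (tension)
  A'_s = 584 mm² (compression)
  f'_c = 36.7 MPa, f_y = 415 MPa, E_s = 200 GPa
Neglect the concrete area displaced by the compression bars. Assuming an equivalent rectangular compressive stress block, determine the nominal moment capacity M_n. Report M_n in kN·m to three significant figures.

M_n ≈ 1430 kN·m

Assume both tension and compression steel yield.
Net tension couple steel: A_s − A'_s = 4946 mm².
a = (A_s − A'_s) f_y / (0.85 f'_c b) = 2052590/(0.85 × 36.7 × 400) = 164.50 mm.
c = a/β₁ = 164.50/0.788 = 208.76 mm; ε'_s = 0.003(c − d')/c = 0.0024 ≥ f_y/E_s = 0.0021, so compression steel does yield.
M_n = (A_s − A'_s) f_y (d − a/2) + A'_s f_y (d − d') = [2052590 × (700 − 82.25) + 242360 × (700 − 42)] × 10⁻⁶ = 1267.99 + 159.47 = 1427.46 kN·m.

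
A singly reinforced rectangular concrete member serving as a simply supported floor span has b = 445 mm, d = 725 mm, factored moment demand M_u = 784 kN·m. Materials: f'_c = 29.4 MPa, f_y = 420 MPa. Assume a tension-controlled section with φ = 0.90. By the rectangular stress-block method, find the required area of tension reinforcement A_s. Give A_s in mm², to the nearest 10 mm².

M_n = M_u/φ = 784/0.90 = 871.111 kN·m.
With M_n = 0.85 f'_c a b (d − a/2), solve the quadratic for a:
a = d − √(d² − 2M_n/(0.85 f'_c b)) = 725 − √(725² − 2 × 871.111×10⁶/(0.85 × 29.4 × 445)) = 117.58 mm.
A_s = 0.85 f'_c a b / f_y = 0.85 × 29.4 × 117.58 × 445 / 420 = 3113.2 mm².

A_s ≈ 3110 mm²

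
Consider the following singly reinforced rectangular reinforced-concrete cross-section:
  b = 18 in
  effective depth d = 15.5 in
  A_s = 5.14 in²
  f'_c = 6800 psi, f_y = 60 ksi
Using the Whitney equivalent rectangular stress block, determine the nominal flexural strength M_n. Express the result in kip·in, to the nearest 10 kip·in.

T = A_s f_y = 5.14 × 60 = 308.4 kips.
a = T/(0.85 f'_c b) = 308.4/(0.85 × 6.8 × 18) = 2.964 in.
M_n = T(d − a/2) = 308.4 × (15.5 − 1.482) = 4323.2 kip·in.

M_n ≈ 4320 kip·in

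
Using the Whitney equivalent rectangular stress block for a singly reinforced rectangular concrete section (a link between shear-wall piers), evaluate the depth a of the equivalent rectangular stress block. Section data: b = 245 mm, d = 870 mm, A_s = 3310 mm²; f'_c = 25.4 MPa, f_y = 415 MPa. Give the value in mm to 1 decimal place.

T = A_s f_y = 3310 × 415 = 1373650 N = 1373.65 kN.
Setting C = 0.85 f'_c a b equal to T: a = 1373650/(0.85 × 25.4 × 245) = 259.7 mm.

a ≈ 259.7 mm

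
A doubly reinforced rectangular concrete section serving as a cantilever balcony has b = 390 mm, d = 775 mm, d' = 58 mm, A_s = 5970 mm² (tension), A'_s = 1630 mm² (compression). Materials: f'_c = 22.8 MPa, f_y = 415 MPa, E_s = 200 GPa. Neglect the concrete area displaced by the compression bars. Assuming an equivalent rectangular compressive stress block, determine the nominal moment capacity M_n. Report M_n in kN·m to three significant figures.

Assume both tension and compression steel yield.
Net tension couple steel: A_s − A'_s = 4340 mm².
a = (A_s − A'_s) f_y / (0.85 f'_c b) = 1801100/(0.85 × 22.8 × 390) = 238.30 mm.
c = a/β₁ = 238.30/0.85 = 280.35 mm; ε'_s = 0.003(c − d')/c = 0.0024 ≥ f_y/E_s = 0.0021, so compression steel does yield.
M_n = (A_s − A'_s) f_y (d − a/2) + A'_s f_y (d − d') = [1801100 × (775 − 119.15) + 676450 × (775 − 58)] × 10⁻⁶ = 1181.25 + 485.01 = 1666.26 kN·m.

M_n ≈ 1670 kN·m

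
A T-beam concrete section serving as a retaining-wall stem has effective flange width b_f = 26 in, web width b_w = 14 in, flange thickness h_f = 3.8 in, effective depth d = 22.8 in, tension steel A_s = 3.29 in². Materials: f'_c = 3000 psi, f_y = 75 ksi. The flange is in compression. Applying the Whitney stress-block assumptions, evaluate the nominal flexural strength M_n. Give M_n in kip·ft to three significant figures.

Tension: T = A_s f_y = 3.29 × 75 = 246.75 kips.
Try a within the flange: a = T/(0.85 f'_c b_f) = 246.75/(0.85 × 3 × 26) = 3.722 in.
Since a = 3.722 ≤ h_f = 3.8 in, the stress block lies entirely in the flange; analyse as a rectangular beam of width b_f.
M_n = T(d − a/2) = 246.75 × (22.8 − 1.861) = 5166.7 kip·in.
M_n = 5166.7/12 = 430.56 kip·ft.

M_n ≈ 431 kip·ft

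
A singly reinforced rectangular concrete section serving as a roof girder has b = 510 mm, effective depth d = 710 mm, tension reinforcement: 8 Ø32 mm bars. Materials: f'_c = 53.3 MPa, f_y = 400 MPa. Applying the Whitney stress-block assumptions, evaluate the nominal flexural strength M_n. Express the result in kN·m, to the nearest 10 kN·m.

M_n ≈ 1680 kN·m

A_s = 8 × 804 = 6432 mm².
T = A_s f_y = 6432 × 400 = 2572800 N = 2572.8 kN.
From C = T: a = T/(0.85 f'_c b) = 2572800/(0.85 × 53.3 × 510) = 111.35 mm.
M_n = T(d − a/2) = 2572.8 kN × (710 − 55.675) mm = 1683.45 kN·m.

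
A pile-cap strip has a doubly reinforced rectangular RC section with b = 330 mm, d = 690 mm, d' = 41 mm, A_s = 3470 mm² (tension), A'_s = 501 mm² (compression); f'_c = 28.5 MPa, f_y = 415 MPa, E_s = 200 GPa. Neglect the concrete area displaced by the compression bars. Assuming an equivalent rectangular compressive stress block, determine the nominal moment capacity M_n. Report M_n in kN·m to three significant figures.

M_n ≈ 890 kN·m

Assume both tension and compression steel yield.
Net tension couple steel: A_s − A'_s = 2969 mm².
a = (A_s − A'_s) f_y / (0.85 f'_c b) = 1232135/(0.85 × 28.5 × 330) = 154.13 mm.
c = a/β₁ = 154.13/0.846 = 182.19 mm; ε'_s = 0.003(c − d')/c = 0.0023 ≥ f_y/E_s = 0.0021, so compression steel does yield.
M_n = (A_s − A'_s) f_y (d − a/2) + A'_s f_y (d − d') = [1232135 × (690 − 77.065) + 207915 × (690 − 41)] × 10⁻⁶ = 755.22 + 134.94 = 890.16 kN·m.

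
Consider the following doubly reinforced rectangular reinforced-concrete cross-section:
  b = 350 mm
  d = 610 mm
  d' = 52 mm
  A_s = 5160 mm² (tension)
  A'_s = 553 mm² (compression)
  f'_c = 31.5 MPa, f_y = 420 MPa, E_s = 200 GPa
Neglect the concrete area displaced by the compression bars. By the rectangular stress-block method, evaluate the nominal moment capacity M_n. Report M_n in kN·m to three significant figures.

M_n ≈ 1110 kN·m

Assume both tension and compression steel yield.
Net tension couple steel: A_s − A'_s = 4607 mm².
a = (A_s − A'_s) f_y / (0.85 f'_c b) = 1934940/(0.85 × 31.5 × 350) = 206.48 mm.
c = a/β₁ = 206.48/0.825 = 250.28 mm; ε'_s = 0.003(c − d')/c = 0.0024 ≥ f_y/E_s = 0.0021, so compression steel does yield.
M_n = (A_s − A'_s) f_y (d − a/2) + A'_s f_y (d − d') = [1934940 × (610 − 103.24) + 232260 × (610 − 52)] × 10⁻⁶ = 980.55 + 129.60 = 1110.15 kN·m.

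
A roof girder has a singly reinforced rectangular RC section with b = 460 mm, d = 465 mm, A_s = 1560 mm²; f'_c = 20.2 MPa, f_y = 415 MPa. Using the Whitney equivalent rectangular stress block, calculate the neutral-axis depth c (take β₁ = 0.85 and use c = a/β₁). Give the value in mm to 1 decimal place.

c ≈ 96.4 mm

T = A_s f_y = 1560 × 415 = 647400 N = 647.4 kN.
Setting C = 0.85 f'_c a b equal to T: a = 647400/(0.85 × 20.2 × 460) = 81.968 mm.
With β₁ = 0.85, c = a/β₁ = 81.968/0.85 = 96.4 mm.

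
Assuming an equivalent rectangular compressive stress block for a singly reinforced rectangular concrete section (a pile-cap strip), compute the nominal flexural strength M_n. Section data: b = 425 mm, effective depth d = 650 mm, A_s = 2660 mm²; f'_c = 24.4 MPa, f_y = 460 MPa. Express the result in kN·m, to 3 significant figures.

M_n ≈ 710 kN·m

T = A_s f_y = 2660 × 460 = 1223600 N = 1223.6 kN.
From C = T: a = T/(0.85 f'_c b) = 1223600/(0.85 × 24.4 × 425) = 138.82 mm.
M_n = T(d − a/2) = 1223.6 kN × (650 − 69.41) mm = 710.41 kN·m.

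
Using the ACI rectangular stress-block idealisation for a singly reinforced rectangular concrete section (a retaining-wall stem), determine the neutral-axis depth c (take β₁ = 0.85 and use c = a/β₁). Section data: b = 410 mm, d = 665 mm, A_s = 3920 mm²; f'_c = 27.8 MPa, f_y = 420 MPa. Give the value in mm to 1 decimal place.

c ≈ 199.9 mm

T = A_s f_y = 3920 × 420 = 1646400 N = 1646.4 kN.
Setting C = 0.85 f'_c a b equal to T: a = 1646400/(0.85 × 27.8 × 410) = 169.937 mm.
With β₁ = 0.85, c = a/β₁ = 169.937/0.85 = 199.9 mm.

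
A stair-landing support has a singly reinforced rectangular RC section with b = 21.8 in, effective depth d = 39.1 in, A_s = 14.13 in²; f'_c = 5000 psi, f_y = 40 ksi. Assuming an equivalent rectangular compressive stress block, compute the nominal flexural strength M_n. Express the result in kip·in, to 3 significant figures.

T = A_s f_y = 14.13 × 40 = 565.2 kips.
a = T/(0.85 f'_c b) = 565.2/(0.85 × 5 × 21.8) = 6.100 in.
M_n = T(d − a/2) = 565.2 × (39.1 − 3.05) = 20375.5 kip·in.

M_n ≈ 20400 kip·in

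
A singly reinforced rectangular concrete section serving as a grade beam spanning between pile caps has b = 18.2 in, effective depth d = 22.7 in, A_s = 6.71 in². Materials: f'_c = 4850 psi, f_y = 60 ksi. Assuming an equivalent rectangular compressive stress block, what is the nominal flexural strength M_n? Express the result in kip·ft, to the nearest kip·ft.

M_n ≈ 672 kip·ft

T = A_s f_y = 6.71 × 60 = 402.6 kips.
a = T/(0.85 f'_c b) = 402.6/(0.85 × 4.85 × 18.2) = 5.366 in.
M_n = T(d − a/2) = 402.6 × (22.7 − 2.683) = 8058.8 kip·in = 8058.8/12 = 671.57 kip·ft.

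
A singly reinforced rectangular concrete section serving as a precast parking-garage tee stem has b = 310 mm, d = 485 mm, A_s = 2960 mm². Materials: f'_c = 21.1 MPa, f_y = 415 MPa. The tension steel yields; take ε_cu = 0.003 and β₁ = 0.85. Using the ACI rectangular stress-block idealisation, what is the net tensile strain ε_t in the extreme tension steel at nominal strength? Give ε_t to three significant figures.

a = A_s f_y/(0.85 f'_c b) = 220.94 mm.
β₁ = 0.85, so c = a/β₁ = 220.94/0.85 = 259.93 mm.
From the linear strain diagram with ε_cu = 0.003: ε_t = 0.003 (d − c)/c = 0.003 × (485 − 259.93)/259.93 = 0.00260.
ε_t < 0.004 — the section is over-reinforced for flexure under ACI limits.

ε_t ≈ 0.00260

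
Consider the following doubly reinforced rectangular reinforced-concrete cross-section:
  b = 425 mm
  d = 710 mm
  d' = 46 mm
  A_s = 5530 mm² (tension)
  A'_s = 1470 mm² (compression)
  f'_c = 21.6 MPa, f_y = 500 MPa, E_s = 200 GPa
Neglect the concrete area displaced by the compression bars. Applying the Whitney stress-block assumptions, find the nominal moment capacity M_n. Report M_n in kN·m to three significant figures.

M_n ≈ 1670 kN·m

Assume both tension and compression steel yield.
Net tension couple steel: A_s − A'_s = 4060 mm².
a = (A_s − A'_s) f_y / (0.85 f'_c b) = 2030000/(0.85 × 21.6 × 425) = 260.16 mm.
c = a/β₁ = 260.16/0.85 = 306.07 mm; ε'_s = 0.003(c − d')/c = 0.0025 ≥ f_y/E_s = 0.0025, so compression steel does yield.
M_n = (A_s − A'_s) f_y (d − a/2) + A'_s f_y (d − d') = [2030000 × (710 − 130.08) + 735000 × (710 − 46)] × 10⁻⁶ = 1177.24 + 488.04 = 1665.28 kN·m.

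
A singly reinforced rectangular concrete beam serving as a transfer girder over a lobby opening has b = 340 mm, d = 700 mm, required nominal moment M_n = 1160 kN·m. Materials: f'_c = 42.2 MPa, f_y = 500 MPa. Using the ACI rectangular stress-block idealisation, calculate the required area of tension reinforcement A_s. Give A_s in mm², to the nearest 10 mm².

A_s ≈ 3720 mm²

With M_n = 0.85 f'_c a b (d − a/2), solve the quadratic for a:
a = d − √(d² − 2M_n/(0.85 f'_c b)) = 700 − √(700² − 2 × 1160×10⁶/(0.85 × 42.2 × 340)) = 152.49 mm.
A_s = 0.85 f'_c a b / f_y = 0.85 × 42.2 × 152.49 × 340 / 500 = 3719.5 mm².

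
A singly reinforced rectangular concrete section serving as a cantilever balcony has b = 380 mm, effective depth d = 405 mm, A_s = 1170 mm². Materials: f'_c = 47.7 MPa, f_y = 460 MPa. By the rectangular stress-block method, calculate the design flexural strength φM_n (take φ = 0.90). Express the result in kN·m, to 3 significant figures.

φM_n ≈ 188 kN·m

T = A_s f_y = 1170 × 460 = 538200 N = 538.2 kN.
From C = T: a = T/(0.85 f'_c b) = 538200/(0.85 × 47.7 × 380) = 34.93 mm.
M_n = T(d − a/2) = 538.2 kN × (405 − 17.465) mm = 208.57 kN·m.
φM_n = 0.90 × 208.57 = 187.71 kN·m.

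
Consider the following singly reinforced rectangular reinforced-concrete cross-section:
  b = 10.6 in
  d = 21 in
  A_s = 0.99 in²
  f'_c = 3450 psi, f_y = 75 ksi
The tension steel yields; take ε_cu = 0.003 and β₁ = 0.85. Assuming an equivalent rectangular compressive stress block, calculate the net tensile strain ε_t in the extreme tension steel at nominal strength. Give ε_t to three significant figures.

ε_t ≈ 0.0194

a = A_s f_y/(0.85 f'_c b) = 2.389 in.
β₁ = 0.85, so c = a/β₁ = 2.389/0.85 = 2.811 in.
From the linear strain diagram with ε_cu = 0.003: ε_t = 0.003 (d − c)/c = 0.003 × (21 − 2.811)/2.811 = 0.0194.
Since ε_t ≥ 0.005, the section is tension-controlled.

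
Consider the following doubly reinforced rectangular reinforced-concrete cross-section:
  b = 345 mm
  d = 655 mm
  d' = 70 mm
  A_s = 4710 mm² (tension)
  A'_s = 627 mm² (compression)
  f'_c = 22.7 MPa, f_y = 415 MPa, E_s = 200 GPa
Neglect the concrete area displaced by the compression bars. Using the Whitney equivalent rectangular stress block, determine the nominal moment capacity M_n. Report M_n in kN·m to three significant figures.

Assume both tension and compression steel yield.
Net tension couple steel: A_s − A'_s = 4083 mm².
a = (A_s − A'_s) f_y / (0.85 f'_c b) = 1694445/(0.85 × 22.7 × 345) = 254.54 mm.
c = a/β₁ = 254.54/0.85 = 299.46 mm; ε'_s = 0.003(c − d')/c = 0.0023 ≥ f_y/E_s = 0.0021, so compression steel does yield.
M_n = (A_s − A'_s) f_y (d − a/2) + A'_s f_y (d − d') = [1694445 × (655 − 127.27) + 260205 × (655 − 70)] × 10⁻⁶ = 894.21 + 152.22 = 1046.43 kN·m.

M_n ≈ 1050 kN·m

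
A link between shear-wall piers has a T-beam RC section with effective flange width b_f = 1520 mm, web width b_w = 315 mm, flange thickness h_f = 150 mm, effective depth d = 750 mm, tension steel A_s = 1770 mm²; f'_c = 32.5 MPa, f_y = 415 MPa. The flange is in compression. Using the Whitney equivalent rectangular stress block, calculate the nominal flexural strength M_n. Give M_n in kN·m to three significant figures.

Tension: T = A_s f_y = 1770 × 415 = 734550 N.
Try a within the flange: a = T/(0.85 f'_c b_f) = 734550/(0.85 × 32.5 × 1520) = 17.49 mm.
Since a = 17.49 ≤ h_f = 150 mm, the stress block lies entirely in the flange; analyse as a rectangular beam of width b_f.
M_n = T(d − a/2) = 734550 × (750 − 8.745) = 544.49 × 10⁶ N·mm.
M_n = 544.49 kN·m.

M_n ≈ 544 kN·m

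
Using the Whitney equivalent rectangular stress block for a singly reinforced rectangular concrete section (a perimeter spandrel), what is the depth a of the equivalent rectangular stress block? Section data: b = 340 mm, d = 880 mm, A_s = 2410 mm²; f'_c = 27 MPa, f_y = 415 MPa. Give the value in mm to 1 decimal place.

T = A_s f_y = 2410 × 415 = 1000150 N = 1000.15 kN.
Setting C = 0.85 f'_c a b equal to T: a = 1000150/(0.85 × 27 × 340) = 128.2 mm.

a ≈ 128.2 mm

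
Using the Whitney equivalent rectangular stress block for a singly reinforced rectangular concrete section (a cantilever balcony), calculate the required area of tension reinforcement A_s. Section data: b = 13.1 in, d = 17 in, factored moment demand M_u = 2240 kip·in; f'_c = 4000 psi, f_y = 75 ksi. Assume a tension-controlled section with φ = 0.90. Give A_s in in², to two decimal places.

A_s ≈ 2.19 in²

M_n = M_u/φ = 2240/0.90 = 2488.89 kip·in.
From M_n = 0.85 f'_c a b (d − a/2):
a = d − √(d² − 2M_n/(0.85 f'_c b)) = 17 − √(17² − 2 × 2488.89/(0.85 × 4 × 13.1)) = 3.687 in.
A_s = 0.85 f'_c a b / f_y = 0.85 × 4 × 3.687 × 13.1 / 75 = 2.190 in².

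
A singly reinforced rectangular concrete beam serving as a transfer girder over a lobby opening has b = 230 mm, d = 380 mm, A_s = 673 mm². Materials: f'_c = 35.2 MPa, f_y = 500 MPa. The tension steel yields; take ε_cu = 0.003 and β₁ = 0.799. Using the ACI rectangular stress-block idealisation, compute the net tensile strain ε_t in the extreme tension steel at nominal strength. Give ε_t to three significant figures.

a = A_s f_y/(0.85 f'_c b) = 48.90 mm.
β₁ = 0.799, so c = a/β₁ = 48.90/0.799 = 61.20 mm.
From the linear strain diagram with ε_cu = 0.003: ε_t = 0.003 (d − c)/c = 0.003 × (380 − 61.20)/61.20 = 0.0156.
Since ε_t ≥ 0.005, the section is tension-controlled.

ε_t ≈ 0.0156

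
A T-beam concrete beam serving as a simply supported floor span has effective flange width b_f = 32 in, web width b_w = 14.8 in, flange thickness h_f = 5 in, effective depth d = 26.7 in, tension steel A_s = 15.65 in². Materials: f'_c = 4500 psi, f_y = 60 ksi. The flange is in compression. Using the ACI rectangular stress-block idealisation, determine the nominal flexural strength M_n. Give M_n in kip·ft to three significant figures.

Tension: T = A_s f_y = 15.65 × 60 = 939 kips.
Try a within the flange: a = T/(0.85 f'_c b_f) = 939/(0.85 × 4.5 × 32) = 7.672 in.
a = 7.672 > h_f = 5 in: the block extends into the web. Split into flange-overhang and web parts.
C_f = 0.85 f'_c (b_f − b_w) h_f = 0.85 × 4.5 × (32 − 14.8) × 5 = 329.0 kips.
Remaining web compression depth: a_w = (T − C_f)/(0.85 f'_c b_w) = (939 − 329.0)/(0.85 × 4.5 × 14.8) = 10.775 in.
M_n = C_f(d − h_f/2) + (T − C_f)(d − a_w/2) = 329.0 × (26.7 − 2.5) + 610 × (26.7 − 5.3875) = 7961.8 + 13000.6 = 20962.4 kip·in.
M_n = 20962.4/12 = 1746.87 kip·ft.

M_n ≈ 1750 kip·ft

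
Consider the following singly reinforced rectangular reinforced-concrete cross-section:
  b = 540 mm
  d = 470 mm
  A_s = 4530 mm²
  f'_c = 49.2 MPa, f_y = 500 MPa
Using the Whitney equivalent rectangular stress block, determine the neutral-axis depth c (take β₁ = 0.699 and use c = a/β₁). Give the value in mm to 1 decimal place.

T = A_s f_y = 4530 × 500 = 2265000 N = 2265 kN.
Setting C = 0.85 f'_c a b equal to T: a = 2265000/(0.85 × 49.2 × 540) = 100.298 mm.
With β₁ = 0.699, c = a/β₁ = 100.298/0.699 = 143.5 mm.

c ≈ 143.5 mm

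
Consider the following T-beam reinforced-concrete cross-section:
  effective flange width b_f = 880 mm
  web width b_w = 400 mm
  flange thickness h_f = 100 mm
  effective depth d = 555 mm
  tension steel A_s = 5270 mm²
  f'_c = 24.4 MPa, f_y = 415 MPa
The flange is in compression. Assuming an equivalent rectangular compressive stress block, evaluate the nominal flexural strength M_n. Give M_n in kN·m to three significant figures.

Tension: T = A_s f_y = 5270 × 415 = 2187050 N.
Try a within the flange: a = T/(0.85 f'_c b_f) = 2187050/(0.85 × 24.4 × 880) = 119.83 mm.
a = 119.83 > h_f = 100 mm: the block extends into the web. Split into flange-overhang and web parts.
C_f = 0.85 f'_c (b_f − b_w) h_f = 0.85 × 24.4 × (880 − 400) × 100 = 995520 N.
Remaining web compression depth: a_w = (T − C_f)/(0.85 f'_c b_w) = (2187050 − 995520)/(0.85 × 24.4 × 400) = 143.63 mm.
M_n = C_f(d − h_f/2) + (T − C_f)(d − a_w/2) = 995520 × (555 − 50) + 1191530 × (555 − 71.815) = 502.74 + 575.73 = 1078.47 × 10⁶ N·mm.
M_n = 1078.47 kN·m.

M_n ≈ 1080 kN·m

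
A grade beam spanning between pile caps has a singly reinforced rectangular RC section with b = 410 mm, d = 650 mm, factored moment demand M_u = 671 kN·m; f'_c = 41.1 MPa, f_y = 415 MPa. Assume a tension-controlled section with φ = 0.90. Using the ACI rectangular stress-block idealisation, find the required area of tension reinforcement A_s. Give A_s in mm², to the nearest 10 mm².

M_n = M_u/φ = 671/0.90 = 745.556 kN·m.
With M_n = 0.85 f'_c a b (d − a/2), solve the quadratic for a:
a = d − √(d² − 2M_n/(0.85 f'_c b)) = 650 − √(650² − 2 × 745.556×10⁶/(0.85 × 41.1 × 410)) = 85.73 mm.
A_s = 0.85 f'_c a b / f_y = 0.85 × 41.1 × 85.73 × 410 / 415 = 2958.9 mm².

A_s ≈ 2960 mm²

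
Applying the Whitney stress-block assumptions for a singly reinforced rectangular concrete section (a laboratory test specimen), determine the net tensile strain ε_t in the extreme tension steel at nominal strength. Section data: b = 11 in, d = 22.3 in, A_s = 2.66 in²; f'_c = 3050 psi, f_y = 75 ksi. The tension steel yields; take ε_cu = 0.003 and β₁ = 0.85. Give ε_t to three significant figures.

a = A_s f_y/(0.85 f'_c b) = 6.996 in.
β₁ = 0.85, so c = a/β₁ = 6.996/0.85 = 8.231 in.
From the linear strain diagram with ε_cu = 0.003: ε_t = 0.003 (d − c)/c = 0.003 × (22.3 − 8.231)/8.231 = 0.00513.
Since ε_t ≥ 0.005, the section is tension-controlled.

ε_t ≈ 0.00513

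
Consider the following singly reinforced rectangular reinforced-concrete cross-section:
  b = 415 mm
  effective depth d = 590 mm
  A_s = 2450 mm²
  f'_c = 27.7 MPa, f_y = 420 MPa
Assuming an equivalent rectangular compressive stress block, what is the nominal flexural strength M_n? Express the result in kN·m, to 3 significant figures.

M_n ≈ 553 kN·m

T = A_s f_y = 2450 × 420 = 1029000 N = 1029 kN.
From C = T: a = T/(0.85 f'_c b) = 1029000/(0.85 × 27.7 × 415) = 105.31 mm.
M_n = T(d − a/2) = 1029 kN × (590 − 52.655) mm = 552.93 kN·m.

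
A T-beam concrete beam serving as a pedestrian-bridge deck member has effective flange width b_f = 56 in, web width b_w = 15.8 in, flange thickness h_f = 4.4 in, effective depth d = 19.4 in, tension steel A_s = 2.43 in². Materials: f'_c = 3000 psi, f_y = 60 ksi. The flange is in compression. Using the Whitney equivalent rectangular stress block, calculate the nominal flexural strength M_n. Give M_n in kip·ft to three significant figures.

M_n ≈ 230 kip·ft

Tension: T = A_s f_y = 2.43 × 60 = 145.8 kips.
Try a within the flange: a = T/(0.85 f'_c b_f) = 145.8/(0.85 × 3 × 56) = 1.021 in.
Since a = 1.021 ≤ h_f = 4.4 in, the stress block lies entirely in the flange; analyse as a rectangular beam of width b_f.
M_n = T(d − a/2) = 145.8 × (19.4 − 0.5105) = 2754.1 kip·in.
M_n = 2754.1/12 = 229.51 kip·ft.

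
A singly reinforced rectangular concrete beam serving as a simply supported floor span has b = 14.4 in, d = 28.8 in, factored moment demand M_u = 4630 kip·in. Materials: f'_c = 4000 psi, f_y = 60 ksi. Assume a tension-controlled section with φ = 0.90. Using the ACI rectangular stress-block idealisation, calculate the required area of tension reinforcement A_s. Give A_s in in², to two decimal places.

A_s ≈ 3.19 in²

M_n = M_u/φ = 4630/0.90 = 5144.44 kip·in.
From M_n = 0.85 f'_c a b (d − a/2):
a = d − √(d² − 2M_n/(0.85 f'_c b)) = 28.8 − √(28.8² − 2 × 5144.44/(0.85 × 4 × 14.4)) = 3.914 in.
A_s = 0.85 f'_c a b / f_y = 0.85 × 4 × 3.914 × 14.4 / 60 = 3.194 in².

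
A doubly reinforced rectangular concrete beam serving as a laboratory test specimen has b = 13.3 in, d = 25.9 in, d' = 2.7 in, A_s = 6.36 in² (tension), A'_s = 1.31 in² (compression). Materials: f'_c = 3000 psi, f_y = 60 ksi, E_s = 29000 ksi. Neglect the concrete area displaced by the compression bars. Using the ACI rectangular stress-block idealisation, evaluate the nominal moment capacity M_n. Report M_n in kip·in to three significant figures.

M_n ≈ 8320 kip·in

Assume both steels yield.
a = (A_s − A'_s) f_y/(0.85 f'_c b) = (6.36 − 1.31) × 60/(0.85 × 3 × 13.3) = 8.934 in.
c = a/β₁ = 8.934/0.85 = 10.511 in; ε'_s = 0.003(c − d')/c = 0.0022 ≥ ε_y = 0.0021, so the compression steel yields.
M_n = (A_s − A'_s) f_y (d − a/2) + A'_s f_y (d − d') = 303 × (25.9 − 4.467) + 78.6 × (25.9 − 2.7) = 6494.2 + 1823.5 = 8317.7 kip·in.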